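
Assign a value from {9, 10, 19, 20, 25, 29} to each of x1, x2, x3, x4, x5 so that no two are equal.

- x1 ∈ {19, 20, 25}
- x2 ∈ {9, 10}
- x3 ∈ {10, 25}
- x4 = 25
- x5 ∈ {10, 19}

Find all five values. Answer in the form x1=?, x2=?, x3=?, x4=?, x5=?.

x4 has just one choice, so x4 = 25. Remove 25 from x1, x3.
x3 must be 10 (only option left). Eliminate 10 elsewhere: x2, x5.
That leaves x5 = 19. So x1 can't be 19.
x1 must be 20 (only option left).
x2 has just one choice, so x2 = 9.

x1=20, x2=9, x3=10, x4=25, x5=19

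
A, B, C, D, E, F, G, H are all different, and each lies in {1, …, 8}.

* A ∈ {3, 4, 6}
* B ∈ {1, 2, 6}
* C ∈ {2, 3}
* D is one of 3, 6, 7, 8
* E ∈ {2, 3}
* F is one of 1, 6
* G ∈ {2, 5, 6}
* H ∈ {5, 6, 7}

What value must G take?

The 8 variables together cover exactly {1, 2, 3, 4, 5, 6, 7, 8} — 8 values for 8 variables — and 4 appears only in A's list, so A = 4.
The 7 still-open variables together cover exactly {1, 2, 3, 5, 6, 7, 8} — 7 values for 7 variables — and 8 appears only in D's list, so D = 8.
The 6 still-open variables draw from only 6 values {1, 2, 3, 5, 6, 7}, so each is used; only H can be 7, hence H = 7.
Among the 5 still-open variables, 5 fits only G (and all 5 values in {1, 2, 3, 5, 6} must be used), so G = 5.

5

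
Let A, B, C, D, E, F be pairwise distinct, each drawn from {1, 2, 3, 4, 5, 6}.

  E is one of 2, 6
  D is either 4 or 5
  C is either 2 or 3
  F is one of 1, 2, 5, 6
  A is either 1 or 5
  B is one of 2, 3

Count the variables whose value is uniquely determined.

2

The 6 variables draw from only 6 values {1, 2, 3, 4, 5, 6}, so each is used; only D can be 4, hence D = 4.
B and C between them cover only {2, 3} — a naked pair. Remove those values from E, F.
E must be 6 (only option left). So F can't be 6.
Determined: D=4, E=6. The other variables each still have more than one consistent value. That makes 2.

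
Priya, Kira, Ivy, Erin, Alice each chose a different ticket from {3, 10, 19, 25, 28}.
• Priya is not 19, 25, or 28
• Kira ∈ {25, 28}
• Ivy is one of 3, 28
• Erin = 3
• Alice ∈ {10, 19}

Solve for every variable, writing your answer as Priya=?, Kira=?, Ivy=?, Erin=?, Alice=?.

Erin must be 3 (only option left). Remove 3 from Priya, Ivy.
Priya has just one choice, so Priya = 10. So Alice can't be 10.
Ivy has just one choice, so Ivy = 28. So Kira can't be 28.
Alice has just one choice, so Alice = 19.
Kira's domain is down to {25}, so Kira = 25.

Priya=10, Kira=25, Ivy=28, Erin=3, Alice=19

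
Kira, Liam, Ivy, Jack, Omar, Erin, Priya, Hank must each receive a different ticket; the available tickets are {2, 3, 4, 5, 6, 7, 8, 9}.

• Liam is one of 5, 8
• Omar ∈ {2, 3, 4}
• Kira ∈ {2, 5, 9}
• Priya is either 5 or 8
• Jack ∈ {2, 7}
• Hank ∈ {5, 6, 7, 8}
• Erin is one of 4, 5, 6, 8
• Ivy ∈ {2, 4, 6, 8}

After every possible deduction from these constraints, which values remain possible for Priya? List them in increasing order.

The 8 variables together cover exactly {2, 3, 4, 5, 6, 7, 8, 9} — 8 values for 8 variables — and 3 appears only in Omar's list, so Omar = 3.
The 7 still-open variables draw from only 7 values {2, 4, 5, 6, 7, 8, 9}, so each is used; only Kira can be 9, hence Kira = 9.
Liam and Priya between them cover only {5, 8} — a naked pair. Remove those values from Ivy, Erin, Hank.
No further eliminations apply; Priya can still be any of 5, 8.

5, 8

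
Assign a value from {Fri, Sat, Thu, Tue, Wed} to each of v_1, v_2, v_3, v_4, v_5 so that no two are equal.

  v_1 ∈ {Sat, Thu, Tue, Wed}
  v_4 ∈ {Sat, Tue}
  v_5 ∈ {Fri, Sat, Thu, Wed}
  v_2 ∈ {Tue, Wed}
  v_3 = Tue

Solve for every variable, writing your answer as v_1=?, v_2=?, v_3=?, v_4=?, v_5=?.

v_1=Thu, v_2=Wed, v_3=Tue, v_4=Sat, v_5=Fri

v_3 has just one choice, so v_3 = Tue. Remove Tue from v_1, v_2, v_4.
That leaves v_4 = Sat. Eliminate Sat elsewhere: v_1, v_5.
v_2 has just one choice, so v_2 = Wed. Strike Wed from v_1, v_5.
v_1 has just one choice, so v_1 = Thu. So v_5 can't be Thu.
v_5's domain is down to {Fri}, so v_5 = Fri.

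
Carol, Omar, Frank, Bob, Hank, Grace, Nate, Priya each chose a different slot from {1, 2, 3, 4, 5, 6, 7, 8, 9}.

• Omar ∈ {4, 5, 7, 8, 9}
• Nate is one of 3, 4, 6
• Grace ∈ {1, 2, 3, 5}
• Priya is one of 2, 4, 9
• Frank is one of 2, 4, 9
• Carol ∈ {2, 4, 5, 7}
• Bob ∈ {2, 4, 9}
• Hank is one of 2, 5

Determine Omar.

8

Frank, Bob, Priya between them cover only {2, 4, 9} — a naked triple. Remove those values from Carol, Omar, Hank, Grace, Nate.
Hank's domain is down to {5}, so Hank = 5. So Carol, Omar, Grace can't be 5.
That leaves Carol = 7. Eliminate 7 elsewhere: Omar.
So Omar = 8.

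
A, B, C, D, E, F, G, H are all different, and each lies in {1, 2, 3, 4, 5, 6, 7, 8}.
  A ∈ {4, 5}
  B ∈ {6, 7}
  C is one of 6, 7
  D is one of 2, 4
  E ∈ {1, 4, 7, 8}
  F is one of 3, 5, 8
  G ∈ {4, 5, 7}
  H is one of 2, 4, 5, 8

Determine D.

2

The 8 variables together cover exactly {1, 2, 3, 4, 5, 6, 7, 8} — 8 values for 8 variables — and 1 appears only in E's list, so E = 1.
The 7 still-open variables together cover exactly {2, 3, 4, 5, 6, 7, 8} — 7 values for 7 variables — and 3 appears only in F's list, so F = 3.
The 6 still-open variables draw from only 6 values {2, 4, 5, 6, 7, 8}, so each is used; only H can be 8, hence H = 8.
The 5 still-open variables together cover exactly {2, 4, 5, 6, 7} — 5 values for 5 variables — and 2 appears only in D's list, so D = 2.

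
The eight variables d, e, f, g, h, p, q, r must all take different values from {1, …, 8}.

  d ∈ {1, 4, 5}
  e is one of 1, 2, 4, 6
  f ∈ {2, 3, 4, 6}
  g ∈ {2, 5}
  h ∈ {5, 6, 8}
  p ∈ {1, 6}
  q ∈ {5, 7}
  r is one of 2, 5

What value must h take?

8

The 8 variables together cover exactly {1, 2, 3, 4, 5, 6, 7, 8} — 8 values for 8 variables — and 3 appears only in f's list, so f = 3.
The 7 still-open variables draw from only 7 values {1, 2, 4, 5, 6, 7, 8}, so each is used; only q can be 7, hence q = 7.
Among the 6 still-open variables, 8 fits only h (and all 6 values in {1, 2, 4, 5, 6, 8} must be used), so h = 8.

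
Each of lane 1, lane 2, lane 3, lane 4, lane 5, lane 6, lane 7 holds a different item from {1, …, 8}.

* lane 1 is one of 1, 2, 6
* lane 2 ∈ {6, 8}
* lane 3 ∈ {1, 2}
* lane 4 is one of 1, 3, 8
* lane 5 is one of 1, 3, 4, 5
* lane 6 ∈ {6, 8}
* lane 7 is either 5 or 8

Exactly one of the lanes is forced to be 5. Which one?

lane 7

The 7 variables draw from only 7 values {1, 2, 3, 4, 5, 6, 8}, so each is used; only lane 5 can be 4, hence lane 5 = 4.
Among the 6 still-open variables, 3 fits only lane 4 (and all 6 values in {1, 2, 3, 5, 6, 8} must be used), so lane 4 = 3.
The 5 still-open variables together cover exactly {1, 2, 5, 6, 8} — 5 values for 5 variables — and 5 appears only in lane 7's list, so lane 7 = 5.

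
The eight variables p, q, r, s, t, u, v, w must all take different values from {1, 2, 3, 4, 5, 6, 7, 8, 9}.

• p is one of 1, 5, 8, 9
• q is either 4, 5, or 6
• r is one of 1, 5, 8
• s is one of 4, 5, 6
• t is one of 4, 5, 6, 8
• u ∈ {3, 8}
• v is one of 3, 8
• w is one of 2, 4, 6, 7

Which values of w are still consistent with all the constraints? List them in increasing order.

u and v between them cover only {3, 8} — a naked pair. Remove those values from p, r, t.
q, s, t share exactly the 3 values {4, 5, 6}; by pigeonhole those values go to them, so strike 4, 5, 6 from p, r, w.
That leaves r = 1. Remove 1 from p.
p has just one choice, so p = 9.
No further eliminations apply; w can still be any of 2, 7.

2, 7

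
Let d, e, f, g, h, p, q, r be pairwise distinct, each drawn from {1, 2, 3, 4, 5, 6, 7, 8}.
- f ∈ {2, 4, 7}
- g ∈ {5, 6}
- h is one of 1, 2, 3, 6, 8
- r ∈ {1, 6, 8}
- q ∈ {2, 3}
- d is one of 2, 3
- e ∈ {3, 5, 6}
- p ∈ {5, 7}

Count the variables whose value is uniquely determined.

2

Among the 8 variables, 4 fits only f (and all 8 values in {1, 2, 3, 4, 5, 6, 7, 8} must be used), so f = 4.
The 7 still-open variables draw from only 7 values {1, 2, 3, 5, 6, 7, 8}, so each is used; only p can be 7, hence p = 7.
d and q share exactly the 2 values {2, 3}; by pigeonhole those values go to them, so strike 2, 3 from e, h.
e and g between them cover only {5, 6} — a naked pair. Remove those values from h, r.
Determined: f=4, p=7. The other variables each still have more than one consistent value. That makes 2.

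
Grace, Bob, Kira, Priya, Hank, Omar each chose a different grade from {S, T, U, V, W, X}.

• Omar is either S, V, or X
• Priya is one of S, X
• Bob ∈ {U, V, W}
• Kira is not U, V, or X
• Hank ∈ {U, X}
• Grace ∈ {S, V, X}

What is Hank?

Among the 6 variables, T fits only Kira (and all 6 values in {S, T, U, V, W, X} must be used), so Kira = T.
The 5 still-open variables draw from only 5 values {S, U, V, W, X}, so each is used; only Bob can be W, hence Bob = W.
The 4 still-open variables together cover exactly {S, U, V, X} — 4 values for 4 variables — and U appears only in Hank's list, so Hank = U.

U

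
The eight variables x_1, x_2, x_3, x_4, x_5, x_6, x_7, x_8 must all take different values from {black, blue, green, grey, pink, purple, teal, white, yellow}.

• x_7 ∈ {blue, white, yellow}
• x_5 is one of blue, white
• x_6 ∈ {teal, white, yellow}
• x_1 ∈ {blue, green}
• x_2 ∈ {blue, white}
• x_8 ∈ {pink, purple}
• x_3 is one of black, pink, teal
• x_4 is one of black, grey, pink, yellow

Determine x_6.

x_2 and x_5 share exactly the 2 values {blue, white}; by pigeonhole those values go to them, so strike blue, white from x_1, x_6, x_7.
That leaves x_1 = green.
x_7's domain is down to {yellow}, so x_7 = yellow. Strike yellow from x_4, x_6.
So x_6 = teal.

teal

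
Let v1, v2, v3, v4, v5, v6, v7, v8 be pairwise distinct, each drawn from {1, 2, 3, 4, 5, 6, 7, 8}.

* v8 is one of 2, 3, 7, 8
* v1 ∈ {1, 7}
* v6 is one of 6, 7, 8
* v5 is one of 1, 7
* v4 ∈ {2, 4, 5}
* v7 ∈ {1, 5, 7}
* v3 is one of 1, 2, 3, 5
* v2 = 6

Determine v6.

8

v2's domain is down to {6}, so v2 = 6. Strike 6 from v6.
The 7 still-open variables draw from only 7 values {1, 2, 3, 4, 5, 7, 8}, so each is used; only v4 can be 4, hence v4 = 4.
The 2 variables v1 and v5 are confined to {1, 7}, which locks those values in; drop them from v3, v6, v7, v8.
So v6 = 8.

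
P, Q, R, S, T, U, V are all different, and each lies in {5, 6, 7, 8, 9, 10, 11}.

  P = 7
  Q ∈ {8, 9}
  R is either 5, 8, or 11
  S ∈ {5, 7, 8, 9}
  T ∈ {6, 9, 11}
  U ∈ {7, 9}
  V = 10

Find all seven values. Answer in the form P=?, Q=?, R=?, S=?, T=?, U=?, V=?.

P=7, Q=8, R=11, S=5, T=6, U=9, V=10

P must be 7 (only option left). Remove 7 from S, U.
That leaves U = 9. Strike 9 from Q, S, T.
That leaves V = 10.
Q must be 8 (only option left). Strike 8 from R, S.
S's domain is down to {5}, so S = 5. Strike 5 from R.
That leaves R = 11. Eliminate 11 elsewhere: T.
T has just one choice, so T = 6.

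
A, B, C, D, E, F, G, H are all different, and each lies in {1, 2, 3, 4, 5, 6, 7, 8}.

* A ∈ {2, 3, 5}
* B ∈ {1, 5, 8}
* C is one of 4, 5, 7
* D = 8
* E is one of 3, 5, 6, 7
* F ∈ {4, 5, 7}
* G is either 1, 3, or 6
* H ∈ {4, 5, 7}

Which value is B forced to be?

D's domain is down to {8}, so D = 8. Strike 8 from B.
The 7 still-open variables draw from only 7 values {1, 2, 3, 4, 5, 6, 7}, so each is used; only A can be 2, hence A = 2.
C, F, H between them cover only {4, 5, 7} — a naked triple. Remove those values from B, E.
So B = 1.

1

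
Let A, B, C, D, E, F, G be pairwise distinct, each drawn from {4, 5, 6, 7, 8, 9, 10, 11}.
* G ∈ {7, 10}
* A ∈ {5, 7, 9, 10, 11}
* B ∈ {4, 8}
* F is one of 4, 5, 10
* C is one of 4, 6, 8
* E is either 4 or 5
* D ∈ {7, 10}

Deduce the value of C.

6

D and G between them cover only {7, 10} — a naked pair. Remove those values from A, F.
E and F share exactly the 2 values {4, 5}; by pigeonhole those values go to them, so strike 4, 5 from A, B, C.
B must be 8 (only option left). Eliminate 8 elsewhere: C.
So C = 6.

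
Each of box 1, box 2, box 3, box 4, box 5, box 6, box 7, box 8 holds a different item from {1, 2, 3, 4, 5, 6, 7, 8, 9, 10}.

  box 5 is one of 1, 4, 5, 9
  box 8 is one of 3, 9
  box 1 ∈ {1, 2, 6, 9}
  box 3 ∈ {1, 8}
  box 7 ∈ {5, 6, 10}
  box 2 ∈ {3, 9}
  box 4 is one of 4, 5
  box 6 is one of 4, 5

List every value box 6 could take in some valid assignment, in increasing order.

4, 5

The 2 variables box 2 and box 8 are confined to {3, 9}, which locks those values in; drop them from box 1, box 5.
box 4 and box 6 share exactly the 2 values {4, 5}; by pigeonhole those values go to them, so strike 4, 5 from box 5, box 7.
box 5 must be 1 (only option left). So box 1, box 3 can't be 1.
That leaves box 3 = 8.
No further eliminations apply; box 6 can still be any of 4, 5.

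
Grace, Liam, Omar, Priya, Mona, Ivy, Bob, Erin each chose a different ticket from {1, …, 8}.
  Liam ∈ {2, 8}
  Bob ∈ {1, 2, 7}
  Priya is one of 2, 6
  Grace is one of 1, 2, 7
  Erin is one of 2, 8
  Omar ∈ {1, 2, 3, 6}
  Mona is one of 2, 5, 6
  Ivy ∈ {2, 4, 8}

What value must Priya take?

The 8 variables together cover exactly {1, 2, 3, 4, 5, 6, 7, 8} — 8 values for 8 variables — and 3 appears only in Omar's list, so Omar = 3.
The 7 still-open variables together cover exactly {1, 2, 4, 5, 6, 7, 8} — 7 values for 7 variables — and 4 appears only in Ivy's list, so Ivy = 4.
The 6 still-open variables together cover exactly {1, 2, 5, 6, 7, 8} — 6 values for 6 variables — and 5 appears only in Mona's list, so Mona = 5.
Among the 5 still-open variables, 6 fits only Priya (and all 5 values in {1, 2, 6, 7, 8} must be used), so Priya = 6.

6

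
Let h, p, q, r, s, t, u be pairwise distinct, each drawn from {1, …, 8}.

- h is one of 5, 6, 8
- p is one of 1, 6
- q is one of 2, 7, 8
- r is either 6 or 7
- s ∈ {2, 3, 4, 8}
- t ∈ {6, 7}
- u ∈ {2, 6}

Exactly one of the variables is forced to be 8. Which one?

r and t between them cover only {6, 7} — a naked pair. Remove those values from h, p, q, u.
p has just one choice, so p = 1.
u's domain is down to {2}, so u = 2. Remove 2 from q, s.
So 8 goes to q.

q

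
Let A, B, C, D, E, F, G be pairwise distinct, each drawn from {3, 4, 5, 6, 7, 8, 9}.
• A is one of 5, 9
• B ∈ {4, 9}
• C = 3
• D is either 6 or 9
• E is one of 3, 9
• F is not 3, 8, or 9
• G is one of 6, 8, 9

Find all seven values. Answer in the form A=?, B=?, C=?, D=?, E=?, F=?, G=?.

A=5, B=4, C=3, D=6, E=9, F=7, G=8

C must be 3 (only option left). So E can't be 3.
That leaves E = 9. Strike 9 from A, B, D, G.
A has just one choice, so A = 5. So F can't be 5.
B has just one choice, so B = 4. Remove 4 from F.
D's domain is down to {6}, so D = 6. Eliminate 6 elsewhere: F, G.
That leaves F = 7.
G must be 8 (only option left).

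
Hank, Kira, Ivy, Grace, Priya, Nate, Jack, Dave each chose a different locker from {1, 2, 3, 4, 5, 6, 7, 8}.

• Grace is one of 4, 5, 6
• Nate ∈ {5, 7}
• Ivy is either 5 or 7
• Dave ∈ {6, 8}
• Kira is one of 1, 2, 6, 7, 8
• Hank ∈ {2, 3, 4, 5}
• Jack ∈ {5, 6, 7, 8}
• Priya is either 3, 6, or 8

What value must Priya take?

The 8 variables together cover exactly {1, 2, 3, 4, 5, 6, 7, 8} — 8 values for 8 variables — and 1 appears only in Kira's list, so Kira = 1.
The 7 still-open variables draw from only 7 values {2, 3, 4, 5, 6, 7, 8}, so each is used; only Hank can be 2, hence Hank = 2.
The 6 still-open variables together cover exactly {3, 4, 5, 6, 7, 8} — 6 values for 6 variables — and 3 appears only in Priya's list, so Priya = 3.

3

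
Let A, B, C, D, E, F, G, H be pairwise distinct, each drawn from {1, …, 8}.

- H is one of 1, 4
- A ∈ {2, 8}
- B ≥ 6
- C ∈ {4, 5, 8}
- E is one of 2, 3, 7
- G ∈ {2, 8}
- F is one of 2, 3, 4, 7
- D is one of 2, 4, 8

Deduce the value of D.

The 8 variables together cover exactly {1, 2, 3, 4, 5, 6, 7, 8} — 8 values for 8 variables — and 1 appears only in H's list, so H = 1.
The 7 still-open variables draw from only 7 values {2, 3, 4, 5, 6, 7, 8}, so each is used; only C can be 5, hence C = 5.
The 6 still-open variables together cover exactly {2, 3, 4, 6, 7, 8} — 6 values for 6 variables — and 6 appears only in B's list, so B = 6.
The 2 variables A and G are confined to {2, 8}, which locks those values in; drop them from D, E, F.
So D = 4.

4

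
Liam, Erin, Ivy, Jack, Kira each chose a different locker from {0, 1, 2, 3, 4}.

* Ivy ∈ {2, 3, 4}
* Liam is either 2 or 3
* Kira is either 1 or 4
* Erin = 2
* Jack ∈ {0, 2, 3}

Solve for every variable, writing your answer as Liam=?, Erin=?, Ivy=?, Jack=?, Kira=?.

Erin must be 2 (only option left). Remove 2 from Liam, Ivy, Jack.
That leaves Liam = 3. So Ivy, Jack can't be 3.
Ivy must be 4 (only option left). Eliminate 4 elsewhere: Kira.
Jack must be 0 (only option left).
Kira must be 1 (only option left).

Liam=3, Erin=2, Ivy=4, Jack=0, Kira=1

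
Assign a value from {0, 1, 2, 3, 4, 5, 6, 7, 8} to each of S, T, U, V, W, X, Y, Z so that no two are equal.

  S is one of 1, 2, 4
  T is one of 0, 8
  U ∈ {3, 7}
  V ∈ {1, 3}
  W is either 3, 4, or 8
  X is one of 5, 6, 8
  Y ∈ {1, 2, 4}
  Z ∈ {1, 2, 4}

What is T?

0

S, Y, Z between them cover only {1, 2, 4} — a naked triple. Remove those values from V, W.
V's domain is down to {3}, so V = 3. Remove 3 from U, W.
W must be 8 (only option left). So T, X can't be 8.
So T = 0.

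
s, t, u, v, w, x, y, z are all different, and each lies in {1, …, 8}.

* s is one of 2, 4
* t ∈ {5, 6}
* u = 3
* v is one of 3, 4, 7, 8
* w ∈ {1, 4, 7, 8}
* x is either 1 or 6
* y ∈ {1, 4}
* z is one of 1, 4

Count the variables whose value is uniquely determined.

u's domain is down to {3}, so u = 3. Remove 3 from v.
The 7 still-open variables draw from only 7 values {1, 2, 4, 5, 6, 7, 8}, so each is used; only s can be 2, hence s = 2.
The 6 still-open variables together cover exactly {1, 4, 5, 6, 7, 8} — 6 values for 6 variables — and 5 appears only in t's list, so t = 5.
The 5 still-open variables draw from only 5 values {1, 4, 6, 7, 8}, so each is used; only x can be 6, hence x = 6.
y and z share exactly the 2 values {1, 4}; by pigeonhole those values go to them, so strike 1, 4 from v, w.
Determined: s=2, t=5, u=3, x=6. The other variables each still have more than one consistent value. That makes 4.

4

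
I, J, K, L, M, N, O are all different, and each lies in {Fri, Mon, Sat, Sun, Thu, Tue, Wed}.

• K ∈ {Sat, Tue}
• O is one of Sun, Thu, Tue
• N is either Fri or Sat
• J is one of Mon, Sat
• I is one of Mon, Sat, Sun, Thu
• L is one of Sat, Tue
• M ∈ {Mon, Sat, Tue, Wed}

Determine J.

The 7 variables together cover exactly {Fri, Mon, Sat, Sun, Thu, Tue, Wed} — 7 values for 7 variables — and Fri appears only in N's list, so N = Fri.
The 6 still-open variables together cover exactly {Mon, Sat, Sun, Thu, Tue, Wed} — 6 values for 6 variables — and Wed appears only in M's list, so M = Wed.
K and L share exactly the 2 values {Sat, Tue}; by pigeonhole those values go to them, so strike Sat, Tue from I, J, O.
So J = Mon.

Mon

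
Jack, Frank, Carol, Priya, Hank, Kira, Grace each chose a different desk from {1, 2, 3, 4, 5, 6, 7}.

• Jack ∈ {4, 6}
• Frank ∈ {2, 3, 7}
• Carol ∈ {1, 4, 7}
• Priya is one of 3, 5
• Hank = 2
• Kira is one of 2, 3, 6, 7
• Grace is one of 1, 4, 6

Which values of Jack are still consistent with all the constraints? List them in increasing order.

Hank's domain is down to {2}, so Hank = 2. Strike 2 from Frank, Kira.
The 6 still-open variables together cover exactly {1, 3, 4, 5, 6, 7} — 6 values for 6 variables — and 5 appears only in Priya's list, so Priya = 5.
No further eliminations apply; Jack can still be any of 4, 6.

4, 6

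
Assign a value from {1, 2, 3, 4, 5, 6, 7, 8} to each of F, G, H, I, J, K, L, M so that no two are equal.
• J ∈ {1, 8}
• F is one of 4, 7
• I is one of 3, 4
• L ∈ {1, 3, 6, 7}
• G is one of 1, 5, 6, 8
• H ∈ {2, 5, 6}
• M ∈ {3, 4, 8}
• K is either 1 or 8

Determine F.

Among the 8 variables, 2 fits only H (and all 8 values in {1, 2, 3, 4, 5, 6, 7, 8} must be used), so H = 2.
The 7 still-open variables draw from only 7 values {1, 3, 4, 5, 6, 7, 8}, so each is used; only G can be 5, hence G = 5.
The 6 still-open variables draw from only 6 values {1, 3, 4, 6, 7, 8}, so each is used; only L can be 6, hence L = 6.
The 5 still-open variables draw from only 5 values {1, 3, 4, 7, 8}, so each is used; only F can be 7, hence F = 7.

7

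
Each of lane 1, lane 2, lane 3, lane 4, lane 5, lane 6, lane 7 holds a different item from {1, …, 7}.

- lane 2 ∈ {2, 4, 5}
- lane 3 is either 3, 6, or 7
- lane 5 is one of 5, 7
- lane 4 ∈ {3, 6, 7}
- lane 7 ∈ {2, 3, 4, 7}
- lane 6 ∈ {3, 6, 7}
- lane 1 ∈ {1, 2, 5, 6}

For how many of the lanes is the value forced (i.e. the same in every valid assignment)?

The 7 variables draw from only 7 values {1, 2, 3, 4, 5, 6, 7}, so each is used; only lane 1 can be 1, hence lane 1 = 1.
The 3 variables lane 3, lane 4, lane 6 are confined to {3, 6, 7}, which locks those values in; drop them from lane 5, lane 7.
lane 5's domain is down to {5}, so lane 5 = 5. Strike 5 from lane 2.
Determined: lane 1=1, lane 5=5. The other lanes each still have more than one consistent value. That makes 2.

2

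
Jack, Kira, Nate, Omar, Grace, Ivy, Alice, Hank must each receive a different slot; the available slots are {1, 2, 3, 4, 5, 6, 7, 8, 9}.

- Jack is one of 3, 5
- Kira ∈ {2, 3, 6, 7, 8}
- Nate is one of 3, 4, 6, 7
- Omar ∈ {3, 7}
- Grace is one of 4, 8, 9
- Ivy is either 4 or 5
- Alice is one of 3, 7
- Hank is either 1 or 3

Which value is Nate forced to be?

The 2 variables Omar and Alice are confined to {3, 7}, which locks those values in; drop them from Jack, Kira, Nate, Hank.
Jack's domain is down to {5}, so Jack = 5. So Ivy can't be 5.
Ivy must be 4 (only option left). Remove 4 from Nate, Grace.
So Nate = 6.

6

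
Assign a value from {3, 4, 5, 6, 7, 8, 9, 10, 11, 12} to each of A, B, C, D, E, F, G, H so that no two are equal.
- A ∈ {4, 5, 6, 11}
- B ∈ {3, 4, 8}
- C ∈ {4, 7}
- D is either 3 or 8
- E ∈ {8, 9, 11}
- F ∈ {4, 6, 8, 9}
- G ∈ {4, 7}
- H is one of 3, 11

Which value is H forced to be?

Among the 8 variables, 5 fits only A (and all 8 values in {3, 4, 5, 6, 7, 8, 9, 11} must be used), so A = 5.
The 7 still-open variables draw from only 7 values {3, 4, 6, 7, 8, 9, 11}, so each is used; only F can be 6, hence F = 6.
The 6 still-open variables together cover exactly {3, 4, 7, 8, 9, 11} — 6 values for 6 variables — and 9 appears only in E's list, so E = 9.
Among the 5 still-open variables, 11 fits only H (and all 5 values in {3, 4, 7, 8, 11} must be used), so H = 11.

11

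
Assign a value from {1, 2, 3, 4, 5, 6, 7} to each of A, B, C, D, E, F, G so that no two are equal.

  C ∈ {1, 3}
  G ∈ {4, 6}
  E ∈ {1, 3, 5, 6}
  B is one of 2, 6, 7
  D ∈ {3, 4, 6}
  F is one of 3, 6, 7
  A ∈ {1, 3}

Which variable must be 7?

The 7 variables together cover exactly {1, 2, 3, 4, 5, 6, 7} — 7 values for 7 variables — and 2 appears only in B's list, so B = 2.
The 6 still-open variables draw from only 6 values {1, 3, 4, 5, 6, 7}, so each is used; only E can be 5, hence E = 5.
The 5 still-open variables draw from only 5 values {1, 3, 4, 6, 7}, so each is used; only F can be 7, hence F = 7.

F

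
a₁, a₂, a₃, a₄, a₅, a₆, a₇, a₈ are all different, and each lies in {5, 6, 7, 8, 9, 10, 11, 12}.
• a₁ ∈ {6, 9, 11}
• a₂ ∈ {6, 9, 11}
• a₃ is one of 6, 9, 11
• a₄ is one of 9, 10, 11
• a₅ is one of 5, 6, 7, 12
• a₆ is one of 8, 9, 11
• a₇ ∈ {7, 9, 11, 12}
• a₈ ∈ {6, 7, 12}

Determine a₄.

10

Among the 8 variables, 5 fits only a₅ (and all 8 values in {5, 6, 7, 8, 9, 10, 11, 12} must be used), so a₅ = 5.
The 7 still-open variables draw from only 7 values {6, 7, 8, 9, 10, 11, 12}, so each is used; only a₆ can be 8, hence a₆ = 8.
Among the 6 still-open variables, 10 fits only a₄ (and all 6 values in {6, 7, 9, 10, 11, 12} must be used), so a₄ = 10.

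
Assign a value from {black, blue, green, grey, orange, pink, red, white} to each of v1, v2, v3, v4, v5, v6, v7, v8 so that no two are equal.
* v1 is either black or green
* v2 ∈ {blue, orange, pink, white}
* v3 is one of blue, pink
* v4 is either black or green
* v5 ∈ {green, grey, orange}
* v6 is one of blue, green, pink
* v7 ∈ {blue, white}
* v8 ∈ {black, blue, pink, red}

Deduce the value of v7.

white

The 8 variables draw from only 8 values {black, blue, green, grey, orange, pink, red, white}, so each is used; only v5 can be grey, hence v5 = grey.
The 7 still-open variables draw from only 7 values {black, blue, green, orange, pink, red, white}, so each is used; only v2 can be orange, hence v2 = orange.
The 6 still-open variables draw from only 6 values {black, blue, green, pink, red, white}, so each is used; only v8 can be red, hence v8 = red.
Among the 5 still-open variables, white fits only v7 (and all 5 values in {black, blue, green, pink, white} must be used), so v7 = white.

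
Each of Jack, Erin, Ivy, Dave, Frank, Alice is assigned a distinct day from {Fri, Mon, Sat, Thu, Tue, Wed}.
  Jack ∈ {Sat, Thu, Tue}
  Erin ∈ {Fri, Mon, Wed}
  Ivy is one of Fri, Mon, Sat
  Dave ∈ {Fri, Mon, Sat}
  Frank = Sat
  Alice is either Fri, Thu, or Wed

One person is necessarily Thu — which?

Alice

Frank must be Sat (only option left). Remove Sat from Jack, Ivy, Dave.
The 5 still-open variables together cover exactly {Fri, Mon, Thu, Tue, Wed} — 5 values for 5 variables — and Tue appears only in Jack's list, so Jack = Tue.
The 4 still-open variables draw from only 4 values {Fri, Mon, Thu, Wed}, so each is used; only Alice can be Thu, hence Alice = Thu.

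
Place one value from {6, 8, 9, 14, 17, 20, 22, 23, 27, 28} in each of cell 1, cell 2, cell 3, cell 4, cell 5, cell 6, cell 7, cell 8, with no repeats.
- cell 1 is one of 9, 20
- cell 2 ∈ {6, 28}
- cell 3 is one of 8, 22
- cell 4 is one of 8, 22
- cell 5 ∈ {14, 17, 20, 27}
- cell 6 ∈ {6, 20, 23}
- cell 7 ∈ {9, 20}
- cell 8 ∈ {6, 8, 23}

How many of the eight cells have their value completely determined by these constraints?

cell 1 and cell 7 share exactly the 2 values {9, 20}; by pigeonhole those values go to them, so strike 9, 20 from cell 5, cell 6.
The 2 variables cell 3 and cell 4 are confined to {8, 22}, which locks those values in; drop them from cell 8.
cell 6 and cell 8 between them cover only {6, 23} — a naked pair. Remove those values from cell 2.
That leaves cell 2 = 28.
Determined: cell 2=28. The other cells each still have more than one consistent value. That makes 1.

1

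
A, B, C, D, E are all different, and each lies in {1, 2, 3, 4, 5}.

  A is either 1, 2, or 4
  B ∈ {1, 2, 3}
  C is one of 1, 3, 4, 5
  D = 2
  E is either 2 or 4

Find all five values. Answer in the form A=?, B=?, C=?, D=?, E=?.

A=1, B=3, C=5, D=2, E=4

D's domain is down to {2}, so D = 2. Strike 2 from A, B, E.
That leaves E = 4. Remove 4 from A, C.
A's domain is down to {1}, so A = 1. Strike 1 from B, C.
B has just one choice, so B = 3. Strike 3 from C.
That leaves C = 5.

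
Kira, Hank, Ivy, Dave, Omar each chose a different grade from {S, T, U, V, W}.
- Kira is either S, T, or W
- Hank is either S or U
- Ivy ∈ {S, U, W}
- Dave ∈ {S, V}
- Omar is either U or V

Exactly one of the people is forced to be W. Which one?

The 5 variables draw from only 5 values {S, T, U, V, W}, so each is used; only Kira can be T, hence Kira = T.
The 4 still-open variables draw from only 4 values {S, U, V, W}, so each is used; only Ivy can be W, hence Ivy = W.

Ivy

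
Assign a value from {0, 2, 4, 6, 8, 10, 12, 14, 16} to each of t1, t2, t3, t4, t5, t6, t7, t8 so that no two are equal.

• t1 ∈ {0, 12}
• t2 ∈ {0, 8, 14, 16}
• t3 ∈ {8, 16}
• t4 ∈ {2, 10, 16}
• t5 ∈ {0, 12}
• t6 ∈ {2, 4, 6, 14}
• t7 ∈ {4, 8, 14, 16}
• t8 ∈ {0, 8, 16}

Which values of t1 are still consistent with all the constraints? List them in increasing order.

0, 12

t1 and t5 share exactly the 2 values {0, 12}; by pigeonhole those values go to them, so strike 0, 12 from t2, t8.
t3 and t8 share exactly the 2 values {8, 16}; by pigeonhole those values go to them, so strike 8, 16 from t2, t4, t7.
t2 must be 14 (only option left). Eliminate 14 elsewhere: t6, t7.
That leaves t7 = 4. Remove 4 from t6.
No further eliminations apply; t1 can still be any of 0, 12.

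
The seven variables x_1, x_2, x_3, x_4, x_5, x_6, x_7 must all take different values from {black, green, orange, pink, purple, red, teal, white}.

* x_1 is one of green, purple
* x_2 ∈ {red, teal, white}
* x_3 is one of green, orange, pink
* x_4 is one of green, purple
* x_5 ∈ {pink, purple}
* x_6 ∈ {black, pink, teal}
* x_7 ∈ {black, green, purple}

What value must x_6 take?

teal

The 2 variables x_1 and x_4 are confined to {green, purple}, which locks those values in; drop them from x_3, x_5, x_7.
x_5's domain is down to {pink}, so x_5 = pink. Strike pink from x_3, x_6.
That leaves x_7 = black. So x_6 can't be black.
So x_6 = teal.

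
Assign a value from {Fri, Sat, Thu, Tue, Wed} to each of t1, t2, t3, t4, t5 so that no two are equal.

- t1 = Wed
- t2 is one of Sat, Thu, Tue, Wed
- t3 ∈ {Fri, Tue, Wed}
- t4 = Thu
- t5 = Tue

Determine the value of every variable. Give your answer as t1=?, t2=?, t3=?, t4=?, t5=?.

t1's domain is down to {Wed}, so t1 = Wed. So t2, t3 can't be Wed.
t4 must be Thu (only option left). Strike Thu from t2.
t5 has just one choice, so t5 = Tue. So t2, t3 can't be Tue.
t2 must be Sat (only option left).
t3's domain is down to {Fri}, so t3 = Fri.

t1=Wed, t2=Sat, t3=Fri, t4=Thu, t5=Tue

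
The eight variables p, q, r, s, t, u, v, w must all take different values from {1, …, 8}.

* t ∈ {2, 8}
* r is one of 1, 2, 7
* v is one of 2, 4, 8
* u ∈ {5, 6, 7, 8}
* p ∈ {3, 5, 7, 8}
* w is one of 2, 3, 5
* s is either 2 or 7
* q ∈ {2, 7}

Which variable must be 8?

t

Among the 8 variables, 1 fits only r (and all 8 values in {1, 2, 3, 4, 5, 6, 7, 8} must be used), so r = 1.
The 7 still-open variables together cover exactly {2, 3, 4, 5, 6, 7, 8} — 7 values for 7 variables — and 4 appears only in v's list, so v = 4.
The 6 still-open variables draw from only 6 values {2, 3, 5, 6, 7, 8}, so each is used; only u can be 6, hence u = 6.
The 2 variables q and s are confined to {2, 7}, which locks those values in; drop them from p, t, w.
So 8 goes to t.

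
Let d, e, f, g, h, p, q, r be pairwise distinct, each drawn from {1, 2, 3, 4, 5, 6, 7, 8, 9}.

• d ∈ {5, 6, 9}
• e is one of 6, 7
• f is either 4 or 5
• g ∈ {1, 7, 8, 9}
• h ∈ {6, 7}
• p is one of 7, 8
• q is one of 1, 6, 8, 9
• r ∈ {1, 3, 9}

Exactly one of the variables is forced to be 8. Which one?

p

The 8 variables draw from only 8 values {1, 3, 4, 5, 6, 7, 8, 9}, so each is used; only r can be 3, hence r = 3.
The 7 still-open variables draw from only 7 values {1, 4, 5, 6, 7, 8, 9}, so each is used; only f can be 4, hence f = 4.
The 6 still-open variables draw from only 6 values {1, 5, 6, 7, 8, 9}, so each is used; only d can be 5, hence d = 5.
e and h share exactly the 2 values {6, 7}; by pigeonhole those values go to them, so strike 6, 7 from g, p, q.
So 8 goes to p.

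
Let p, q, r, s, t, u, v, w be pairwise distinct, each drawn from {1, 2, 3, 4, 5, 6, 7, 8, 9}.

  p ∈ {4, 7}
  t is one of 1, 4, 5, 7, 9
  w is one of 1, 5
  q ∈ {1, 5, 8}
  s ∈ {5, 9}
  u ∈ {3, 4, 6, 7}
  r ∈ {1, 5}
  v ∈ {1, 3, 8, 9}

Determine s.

9

The 8 variables draw from only 8 values {1, 3, 4, 5, 6, 7, 8, 9}, so each is used; only u can be 6, hence u = 6.
The 7 still-open variables together cover exactly {1, 3, 4, 5, 7, 8, 9} — 7 values for 7 variables — and 3 appears only in v's list, so v = 3.
The 6 still-open variables together cover exactly {1, 4, 5, 7, 8, 9} — 6 values for 6 variables — and 8 appears only in q's list, so q = 8.
The 2 variables r and w are confined to {1, 5}, which locks those values in; drop them from s, t.
So s = 9.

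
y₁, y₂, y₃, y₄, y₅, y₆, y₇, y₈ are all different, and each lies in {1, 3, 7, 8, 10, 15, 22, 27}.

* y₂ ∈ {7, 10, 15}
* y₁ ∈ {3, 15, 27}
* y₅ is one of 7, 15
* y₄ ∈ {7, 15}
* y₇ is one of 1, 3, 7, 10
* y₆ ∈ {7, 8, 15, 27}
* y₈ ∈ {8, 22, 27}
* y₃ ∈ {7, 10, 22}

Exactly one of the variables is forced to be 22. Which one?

y₃

Among the 8 variables, 1 fits only y₇ (and all 8 values in {1, 3, 7, 8, 10, 15, 22, 27} must be used), so y₇ = 1.
The 7 still-open variables together cover exactly {3, 7, 8, 10, 15, 22, 27} — 7 values for 7 variables — and 3 appears only in y₁'s list, so y₁ = 3.
y₄ and y₅ share exactly the 2 values {7, 15}; by pigeonhole those values go to them, so strike 7, 15 from y₂, y₃, y₆.
y₂ must be 10 (only option left). Remove 10 from y₃.
So 22 goes to y₃.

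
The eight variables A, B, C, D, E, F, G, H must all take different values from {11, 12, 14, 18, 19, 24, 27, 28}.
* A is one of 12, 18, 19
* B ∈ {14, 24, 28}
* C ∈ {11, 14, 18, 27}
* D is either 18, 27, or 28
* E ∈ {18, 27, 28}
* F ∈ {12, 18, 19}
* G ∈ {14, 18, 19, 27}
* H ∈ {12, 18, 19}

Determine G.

Among the 8 variables, 11 fits only C (and all 8 values in {11, 12, 14, 18, 19, 24, 27, 28} must be used), so C = 11.
Among the 7 still-open variables, 24 fits only B (and all 7 values in {12, 14, 18, 19, 24, 27, 28} must be used), so B = 24.
Among the 6 still-open variables, 14 fits only G (and all 6 values in {12, 14, 18, 19, 27, 28} must be used), so G = 14.

14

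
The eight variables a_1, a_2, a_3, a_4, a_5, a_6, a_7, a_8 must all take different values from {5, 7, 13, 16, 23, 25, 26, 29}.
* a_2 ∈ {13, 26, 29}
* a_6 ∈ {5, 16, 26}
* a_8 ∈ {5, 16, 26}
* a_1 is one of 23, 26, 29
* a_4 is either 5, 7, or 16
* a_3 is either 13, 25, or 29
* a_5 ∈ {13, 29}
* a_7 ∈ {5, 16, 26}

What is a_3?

The 8 variables together cover exactly {5, 7, 13, 16, 23, 25, 26, 29} — 8 values for 8 variables — and 7 appears only in a_4's list, so a_4 = 7.
Among the 7 still-open variables, 23 fits only a_1 (and all 7 values in {5, 13, 16, 23, 25, 26, 29} must be used), so a_1 = 23.
Among the 6 still-open variables, 25 fits only a_3 (and all 6 values in {5, 13, 16, 25, 26, 29} must be used), so a_3 = 25.

25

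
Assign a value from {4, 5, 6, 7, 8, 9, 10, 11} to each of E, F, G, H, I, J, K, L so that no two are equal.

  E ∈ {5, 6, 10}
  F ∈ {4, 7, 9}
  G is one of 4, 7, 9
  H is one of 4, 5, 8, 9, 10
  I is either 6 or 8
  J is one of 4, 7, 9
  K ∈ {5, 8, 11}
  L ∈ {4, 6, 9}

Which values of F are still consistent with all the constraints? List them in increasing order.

4, 7, 9

The 8 variables draw from only 8 values {4, 5, 6, 7, 8, 9, 10, 11}, so each is used; only K can be 11, hence K = 11.
F, G, J share exactly the 3 values {4, 7, 9}; by pigeonhole those values go to them, so strike 4, 7, 9 from H, L.
That leaves L = 6. Remove 6 from E, I.
That leaves I = 8. Strike 8 from H.
No further eliminations apply; F can still be any of 4, 7, 9.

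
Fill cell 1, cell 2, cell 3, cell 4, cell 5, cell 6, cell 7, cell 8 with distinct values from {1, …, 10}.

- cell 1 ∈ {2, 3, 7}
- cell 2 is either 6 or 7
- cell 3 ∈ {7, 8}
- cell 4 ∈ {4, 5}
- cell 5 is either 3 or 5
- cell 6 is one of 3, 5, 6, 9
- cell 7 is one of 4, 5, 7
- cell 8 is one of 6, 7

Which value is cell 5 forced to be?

Among the 8 variables, 2 fits only cell 1 (and all 8 values in {2, 3, 4, 5, 6, 7, 8, 9} must be used), so cell 1 = 2.
The 7 still-open variables draw from only 7 values {3, 4, 5, 6, 7, 8, 9}, so each is used; only cell 3 can be 8, hence cell 3 = 8.
The 6 still-open variables draw from only 6 values {3, 4, 5, 6, 7, 9}, so each is used; only cell 6 can be 9, hence cell 6 = 9.
The 5 still-open variables draw from only 5 values {3, 4, 5, 6, 7}, so each is used; only cell 5 can be 3, hence cell 5 = 3.

3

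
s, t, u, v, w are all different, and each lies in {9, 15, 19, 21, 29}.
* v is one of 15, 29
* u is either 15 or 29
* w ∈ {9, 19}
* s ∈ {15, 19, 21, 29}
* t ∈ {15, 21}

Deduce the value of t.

Among the 5 variables, 9 fits only w (and all 5 values in {9, 15, 19, 21, 29} must be used), so w = 9.
The 4 still-open variables together cover exactly {15, 19, 21, 29} — 4 values for 4 variables — and 19 appears only in s's list, so s = 19.
The 3 still-open variables together cover exactly {15, 21, 29} — 3 values for 3 variables — and 21 appears only in t's list, so t = 21.

21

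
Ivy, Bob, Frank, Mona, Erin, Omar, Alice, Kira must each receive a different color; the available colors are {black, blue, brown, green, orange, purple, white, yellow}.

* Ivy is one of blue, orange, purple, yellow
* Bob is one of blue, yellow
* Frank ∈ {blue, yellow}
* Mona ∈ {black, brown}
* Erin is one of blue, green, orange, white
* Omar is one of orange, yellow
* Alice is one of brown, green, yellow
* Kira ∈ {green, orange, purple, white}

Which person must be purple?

Ivy

The 8 variables draw from only 8 values {black, blue, brown, green, orange, purple, white, yellow}, so each is used; only Mona can be black, hence Mona = black.
The 7 still-open variables together cover exactly {blue, brown, green, orange, purple, white, yellow} — 7 values for 7 variables — and brown appears only in Alice's list, so Alice = brown.
The 2 variables Bob and Frank are confined to {blue, yellow}, which locks those values in; drop them from Ivy, Erin, Omar.
Omar has just one choice, so Omar = orange. Remove orange from Ivy, Erin, Kira.
So purple goes to Ivy.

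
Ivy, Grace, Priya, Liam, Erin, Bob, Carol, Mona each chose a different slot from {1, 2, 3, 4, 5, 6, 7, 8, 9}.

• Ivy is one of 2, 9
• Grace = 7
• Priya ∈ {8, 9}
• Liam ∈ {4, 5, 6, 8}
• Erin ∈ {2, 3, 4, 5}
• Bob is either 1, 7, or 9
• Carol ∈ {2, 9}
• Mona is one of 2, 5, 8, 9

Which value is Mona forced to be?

Grace must be 7 (only option left). Eliminate 7 elsewhere: Bob.
The 2 variables Ivy and Carol are confined to {2, 9}, which locks those values in; drop them from Priya, Erin, Bob, Mona.
Priya's domain is down to {8}, so Priya = 8. Remove 8 from Liam, Mona.
So Mona = 5.

5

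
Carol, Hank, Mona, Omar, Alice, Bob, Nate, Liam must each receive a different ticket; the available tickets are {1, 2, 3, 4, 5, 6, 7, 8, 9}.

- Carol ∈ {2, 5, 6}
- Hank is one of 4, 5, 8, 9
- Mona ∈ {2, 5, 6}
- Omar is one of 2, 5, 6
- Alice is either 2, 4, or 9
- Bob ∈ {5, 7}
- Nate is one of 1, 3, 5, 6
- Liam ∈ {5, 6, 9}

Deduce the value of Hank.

8

Carol, Mona, Omar between them cover only {2, 5, 6} — a naked triple. Remove those values from Hank, Alice, Bob, Nate, Liam.
Bob must be 7 (only option left).
Liam's domain is down to {9}, so Liam = 9. Strike 9 from Hank, Alice.
Alice has just one choice, so Alice = 4. Eliminate 4 elsewhere: Hank.
So Hank = 8.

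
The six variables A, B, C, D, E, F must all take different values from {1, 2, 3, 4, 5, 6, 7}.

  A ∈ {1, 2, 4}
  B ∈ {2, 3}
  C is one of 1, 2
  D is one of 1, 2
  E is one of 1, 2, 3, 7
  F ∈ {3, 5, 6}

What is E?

7

C and D share exactly the 2 values {1, 2}; by pigeonhole those values go to them, so strike 1, 2 from A, B, E.
A must be 4 (only option left).
B must be 3 (only option left). So E, F can't be 3.
So E = 7.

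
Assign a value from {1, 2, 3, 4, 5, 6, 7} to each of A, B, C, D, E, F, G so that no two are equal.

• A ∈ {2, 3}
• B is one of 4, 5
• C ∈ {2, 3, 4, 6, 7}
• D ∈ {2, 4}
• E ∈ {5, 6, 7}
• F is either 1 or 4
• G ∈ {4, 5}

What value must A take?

3

Among the 7 variables, 1 fits only F (and all 7 values in {1, 2, 3, 4, 5, 6, 7} must be used), so F = 1.
The 2 variables B and G are confined to {4, 5}, which locks those values in; drop them from C, D, E.
D's domain is down to {2}, so D = 2. Remove 2 from A, C.
So A = 3.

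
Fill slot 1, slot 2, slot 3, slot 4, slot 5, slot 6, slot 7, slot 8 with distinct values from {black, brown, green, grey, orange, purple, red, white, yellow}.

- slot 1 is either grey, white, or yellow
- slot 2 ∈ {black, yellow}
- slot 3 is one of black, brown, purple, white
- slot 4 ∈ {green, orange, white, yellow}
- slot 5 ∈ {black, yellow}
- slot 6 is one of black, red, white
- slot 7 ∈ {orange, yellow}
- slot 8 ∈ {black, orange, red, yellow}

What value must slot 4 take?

slot 2 and slot 5 share exactly the 2 values {black, yellow}; by pigeonhole those values go to them, so strike black, yellow from slot 1, slot 3, slot 4, slot 6, slot 7, slot 8.
slot 7 has just one choice, so slot 7 = orange. Strike orange from slot 4, slot 8.
slot 8 must be red (only option left). So slot 6 can't be red.
slot 6 has just one choice, so slot 6 = white. Strike white from slot 1, slot 3, slot 4.
So slot 4 = green.

green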